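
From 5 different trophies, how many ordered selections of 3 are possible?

P(5,3) = 5!/(5-3)! = 5!/2!.

Final answer: P(5,3) = 60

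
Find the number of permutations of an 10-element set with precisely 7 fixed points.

Choose which 7 elements are fixed: C(10,7) = 120.
Derange the remaining 3 using D(j) = (j-1)(D(j-1) + D(j-2)), D(0)=1, D(1)=0: D(2)=1, D(3)=2.
Total: 120 x 2.

Final answer: C(10,7) D(3) = 240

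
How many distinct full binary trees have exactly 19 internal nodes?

This is counted by the nth Catalan number C_n. Here n = 19.
C_n = C(2n,n) - C(2n,n+1), so C_{19} = C(38,19) - C(38,20) = 35345263800 - 33578000610.

Final answer: C_{19} = 1767263190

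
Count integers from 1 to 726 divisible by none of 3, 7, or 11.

|div by 3|=242, |div by 7|=103, |div by 11|=66.
|div by 3&7|=34, |div by 3&11|=22, |div by 7&11|=9, |div by all|=3.
By inclusion-exclusion, divisible by at least one: 242+103+66-34-22-9+3 = 349.
Not divisible by any: 726 - 349.

Final answer: 377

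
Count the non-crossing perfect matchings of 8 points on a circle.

This is a standard Catalan-number count: the answer is C_n. Here n = 8/2 = 4.
Using C_0 = 1 and C_(k+1) = C_k x 2(2k+1)/(k+2), build up term by term: C_1=1, C_2=2, C_3=5, C_4=14.

Final answer: C_{4} = 14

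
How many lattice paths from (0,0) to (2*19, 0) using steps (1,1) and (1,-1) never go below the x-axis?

Total monotonic paths to (19,19): C(38,19) = 35345263800.
Reflecting each bad path at its first crossing gives a bijection with paths to (18,20): C(38,20) = 33578000610.
Valid Dyck paths: 35345263800 - 33578000610.
(These counts are the Catalan numbers.)

Final answer: C_{19} = 1767263190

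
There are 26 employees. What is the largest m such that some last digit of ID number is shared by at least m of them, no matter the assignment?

There are 10 possible values for last digit of ID number. With 26 employees and 10 categories, by pigeonhole: ceiling(26/10).

Final answer: 3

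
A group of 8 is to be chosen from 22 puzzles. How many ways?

C(22,8) = 22!/(8! x (22-8)!).

Final answer: C(22,8) = 319770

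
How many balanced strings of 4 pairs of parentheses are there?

This is a standard Catalan-number count: the answer is C_n. Here n = 4 (pairs).
Using C_0 = 1 and C_(k+1) = C_k x 2(2k+1)/(k+2), build up term by term: C_1=1, C_2=2, C_3=5, C_4=14.

Final answer: C_{4} = 14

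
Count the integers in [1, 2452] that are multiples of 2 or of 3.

Multiples of 2: 1226. Multiples of 3: 817. Of both (lcm=6): 408.
By inclusion-exclusion: 1226 + 817 - 408.

Final answer: 1635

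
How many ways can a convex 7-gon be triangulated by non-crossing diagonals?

This is counted by the nth Catalan number C_n. Here n = 7 - 2 = 5.
Using C_0 = 1 and C_(k+1) = C_k x 2(2k+1)/(k+2), build up term by term: C_1=1, C_2=2, C_3=5, C_4=14, C_5=42.

Final answer: C_{5} = 42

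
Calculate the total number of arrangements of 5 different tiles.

The number of ways to arrange 5 distinct objects is 5!.

Final answer: 5! = 120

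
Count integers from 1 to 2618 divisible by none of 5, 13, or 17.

|div by 5|=523, |div by 13|=201, |div by 17|=154.
|div by 5&13|=40, |div by 5&17|=30, |div by 13&17|=11, |div by all|=2.
By inclusion-exclusion, divisible by at least one: 523+201+154-40-30-11+2 = 799.
Not divisible by any: 2618 - 799.

Final answer: 1819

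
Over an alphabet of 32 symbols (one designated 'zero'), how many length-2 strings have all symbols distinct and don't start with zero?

The leading digit has 31 choices (anything but zero); the next has 31 (anything but the first), then 30, and so on, one fewer each time.
Total: 31 x 31.

Final answer: 961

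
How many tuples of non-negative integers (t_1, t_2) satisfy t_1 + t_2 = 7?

Stars and bars with 7 stars and 1 bars:
C(7+2-1, 2-1) = C(8,1).

Final answer: C(8,1) = 8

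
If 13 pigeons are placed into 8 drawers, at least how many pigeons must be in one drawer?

By the pigeonhole principle: ceiling(13/8).

Final answer: 2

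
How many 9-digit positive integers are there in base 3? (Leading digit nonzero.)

In base 3, the leading digit has 2 choices (1..2); each of the remaining 8 digits has 3 choices.
Total: 2 x 3^8.

Final answer: 13122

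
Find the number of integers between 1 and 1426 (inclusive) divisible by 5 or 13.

Multiples of 5: 285. Multiples of 13: 109. Of both (lcm=65): 21.
By inclusion-exclusion: 285 + 109 - 21.

Final answer: 373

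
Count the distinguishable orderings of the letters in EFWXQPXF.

Letters (E:1, F:2, P:1, Q:1, W:1, X:2). Total letters: 8.
Permutations = 8!/(2! x 2!).

Final answer: 10080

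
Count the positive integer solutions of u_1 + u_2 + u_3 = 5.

Substitute u'_i = u_i - 1 (so u'_i >= 0). Then sum u'_i = 5 - 3 = 2.
Stars and bars: C(2+3-1, 3-1) = C(4,2).

Final answer: C(4,2) = 6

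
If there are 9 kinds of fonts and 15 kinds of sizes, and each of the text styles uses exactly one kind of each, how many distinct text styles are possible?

By the multiplication principle: 9 x 15.

Final answer: 135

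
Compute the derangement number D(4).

Use the recurrence D(n) = (n-1)(D(n-1) + D(n-2)) with D(0)=1, D(1)=0.
D(2) = 1 x (0 + 1) = 1
D(3) = 2 x (1 + 0) = 2
D(4) = 3 x (D(3) + D(2)) = 3 x (2 + 1)

Final answer: D(4) = 9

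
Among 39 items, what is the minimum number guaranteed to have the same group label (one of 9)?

There are 9 possible values for group label (one of 9). With 39 items and 9 categories, by pigeonhole: ceiling(39/9).

Final answer: 5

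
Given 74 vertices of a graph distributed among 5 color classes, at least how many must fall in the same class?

By pigeonhole with 74 objects and 5 categories: ceiling(74/5).

Final answer: 15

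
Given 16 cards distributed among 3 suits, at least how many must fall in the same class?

By pigeonhole with 16 objects and 3 categories: ceiling(16/3).

Final answer: 6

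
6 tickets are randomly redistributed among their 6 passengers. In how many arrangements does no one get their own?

Derangements satisfy D(n) = (n-1)(D(n-1) + D(n-2)), starting from D(0)=1, D(1)=0.
D(2) = 1 x (0 + 1) = 1
D(3) = 2 x (1 + 0) = 2
D(4) = 3 x (2 + 1) = 9
D(5) = 4 x (9 + 2) = 44
D(6) = 5 x (D(5) + D(4)) = 5 x (44 + 9)

Final answer: D(6) = 265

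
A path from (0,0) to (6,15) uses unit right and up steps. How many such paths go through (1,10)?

Paths (0,0)->(1,10): C(11,10) = 11.
Paths (1,10)->(6,15): C(10,5) = 252.
By multiplication principle: 11 x 252.

Final answer: 2772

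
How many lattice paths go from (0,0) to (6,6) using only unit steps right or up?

Each path has 6 right steps and 6 up steps in some order (12 steps total).
Choose which 6 of the 12 steps are up: C(12,6).

Final answer: C(12,6) = 924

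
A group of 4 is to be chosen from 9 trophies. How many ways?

C(9,4) = 9!/(4! x 5!).

Final answer: \binom{9}{4} = 126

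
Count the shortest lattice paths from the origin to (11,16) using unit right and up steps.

Each path has 11 right steps and 16 up steps in some order (27 steps total).
Choose which 16 of the 27 steps are up: C(27,16).

Final answer: C(27,16) = 13037895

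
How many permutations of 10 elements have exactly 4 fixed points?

Choose which 4 elements are fixed: C(10,4) = 210.
Derange the remaining 6 using D(j) = (j-1)(D(j-1) + D(j-2)), D(0)=1, D(1)=0: D(2)=1, D(3)=2, D(4)=9, D(5)=44, D(6)=265.
Total: 210 x 265.

Final answer: C(10,4) D(6) = 55650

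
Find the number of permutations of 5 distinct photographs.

The number of ways to arrange 5 distinct objects is 5!.

Final answer: 5! = 120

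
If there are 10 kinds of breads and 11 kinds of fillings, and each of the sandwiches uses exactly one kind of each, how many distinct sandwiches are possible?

By the multiplication principle: 10 x 11.

Final answer: 110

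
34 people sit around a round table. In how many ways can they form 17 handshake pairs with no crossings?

This is a standard Catalan-number count: the answer is C_n. Here n = 34/2 = 17.
C_n = C(2n,n)/(n+1), so C_{17} = C(34,17)/18 = 2333606220/18.

Final answer: C_{17} = 129644790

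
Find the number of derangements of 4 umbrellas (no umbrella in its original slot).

Derangements satisfy D(n) = (n-1)(D(n-1) + D(n-2)), starting from D(0)=1, D(1)=0.
D(2) = 1 x (0 + 1) = 1
D(3) = 2 x (1 + 0) = 2
D(4) = 3 x (D(3) + D(2)) = 3 x (2 + 1)

Final answer: D(4) = 9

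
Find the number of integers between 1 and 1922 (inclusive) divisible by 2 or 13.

Multiples of 2: 961. Multiples of 13: 147. Of both (lcm=26): 73.
By inclusion-exclusion: 961 + 147 - 73.

Final answer: 1035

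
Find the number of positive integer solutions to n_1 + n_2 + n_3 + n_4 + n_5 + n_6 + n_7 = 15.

Substitute n'_i = n_i - 1 (so n'_i >= 0). Then sum n'_i = 15 - 7 = 8.
Stars and bars: C(8+7-1, 7-1) = C(14,6).

Final answer: C(14,6) = 3003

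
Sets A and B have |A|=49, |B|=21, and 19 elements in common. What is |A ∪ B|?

|A union B| = |A| + |B| - |A intersect B| = 49 + 21 - 19.

Final answer: 51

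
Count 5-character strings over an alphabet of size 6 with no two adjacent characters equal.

First character: 6 choices. Each subsequent: 5 choices (must differ from the previous one).
Total: 6 x 5^4.

Final answer: 6 x 5^{4} = 3750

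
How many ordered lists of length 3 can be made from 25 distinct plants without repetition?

P(25,3) = 25!/(25-3)! = 25!/22!.

Final answer: P(25,3) = 13800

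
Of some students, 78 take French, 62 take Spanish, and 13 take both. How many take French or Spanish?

|A union B| = |A| + |B| - |A intersect B| = 78 + 62 - 13.

Final answer: 127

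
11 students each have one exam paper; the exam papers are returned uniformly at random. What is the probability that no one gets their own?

D(n) = (n-1)(D(n-1) + D(n-2)), D(0)=1, D(1)=0.
Building up: D(2)=1, D(3)=2, D(4)=9, D(5)=44, D(6)=265, D(7)=1854, D(8)=14833, D(9)=133496, D(10)=1334961, D(11)=14684570.
Total arrangements: 11! = 39916800.
Probability = D(11)/11! = 1468457/3991680.

Final answer: D(11)/11! = 14684570/39916800 = 0.367879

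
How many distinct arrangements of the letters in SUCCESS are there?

Letters (C:2, E:1, S:3, U:1). Total letters: 7.
Permutations = 7!/(3! x 2!).

Final answer: 420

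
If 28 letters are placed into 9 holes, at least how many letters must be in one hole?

By the pigeonhole principle: ceiling(28/9).

Final answer: 4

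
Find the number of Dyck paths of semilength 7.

Total monotonic paths to (7,7): C(14,7) = 3432.
A path is bad iff it touches y = x + 1; reflecting its initial segment maps bad paths bijectively onto all paths to (6,8), of which there are C(14,8) = 3003.
Valid Dyck paths: 3432 - 3003.
(This is the Catalan number C_{7}.)

Final answer: C_{7} = 429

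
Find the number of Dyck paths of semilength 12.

Total monotonic paths to (12,12): C(24,12) = 2704156.
Reflecting each bad path at its first crossing gives a bijection with paths to (11,13): C(24,13) = 2496144.
Valid Dyck paths: 2704156 - 2496144.
(These counts are the Catalan numbers.)

Final answer: C_{12} = 208012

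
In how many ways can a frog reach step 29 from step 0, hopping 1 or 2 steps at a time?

Let f(n) count the ways. The last step is size 1 or 2, so f(n) = f(n-1) + f(n-2) with f(1)=1, f(2)=2.
Computing successive values: f(1)=1, f(2)=2, f(3)=3, f(4)=5, f(5)=8, f(6)=13, f(7)=21, f(8)=34, f(9)=55, f(10)=89, f(11)=144, f(12)=233, f(13)=377, f(14)=610, f(15)=987, f(16)=1597, f(17)=2584, f(18)=4181, f(19)=6765, f(20)=10946, f(21)=17711, f(22)=28657, f(23)=46368, f(24)=75025, f(25)=121393, f(26)=196418, f(27)=317811, f(28)=514229, f(29)=832040.

Final answer: 832040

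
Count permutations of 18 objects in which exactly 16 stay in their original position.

Choose which 16 elements are fixed: C(18,16) = 153.
Derange the remaining 2 using D(j) = (j-1)(D(j-1) + D(j-2)), D(0)=1, D(1)=0: D(2)=1.
Total: 153 x 1.

Final answer: C(18,16) D(2) = 153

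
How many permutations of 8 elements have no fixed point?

Derangements satisfy D(n) = (n-1)(D(n-1) + D(n-2)), starting from D(0)=1, D(1)=0.
D(2) = 1 x (0 + 1) = 1
D(3) = 2 x (1 + 0) = 2
D(4) = 3 x (2 + 1) = 9
D(5) = 4 x (9 + 2) = 44
D(6) = 5 x (44 + 9) = 265
D(7) = 6 x (265 + 44) = 1854
D(8) = 7 x (D(7) + D(6)) = 7 x (1854 + 265)

Final answer: D(8) = 14833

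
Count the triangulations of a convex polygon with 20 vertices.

This is counted by the nth Catalan number C_n. Here n = 20 - 2 = 18.
Using C_0 = 1 and C_(k+1) = C_k x 2(2k+1)/(k+2), build up term by term: C_1=1, C_2=2, C_3=5, C_4=14, C_5=42, C_6=132, C_7=429, C_8=1430, C_9=4862, C_10=16796, C_11=58786, C_12=208012, C_13=742900, C_14=2674440, C_15=9694845, C_16=35357670, C_17=129644790, C_18=477638700.

Final answer: C_{18} = 477638700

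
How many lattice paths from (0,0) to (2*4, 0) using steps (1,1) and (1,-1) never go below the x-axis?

Total monotonic paths to (4,4): C(8,4) = 70.
Reflecting each bad path at its first crossing gives a bijection with paths to (3,5): C(8,5) = 56.
Valid Dyck paths: 70 - 56.
(Check: C(8,4) - C(8,5) = C(8,4)/5, the Catalan number C_{4}.)

Final answer: C_{4} = 14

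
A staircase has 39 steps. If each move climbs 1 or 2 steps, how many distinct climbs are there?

Condition on the final move: it is a 1-step (f(n-1) ways to get there) or a 2-step (f(n-2) ways), so f(n) = f(n-1) + f(n-2), with f(1)=1, f(2)=2.
Building up term by term: f(1)=1, f(2)=2, f(3)=3, f(4)=5, f(5)=8, f(6)=13, f(7)=21, f(8)=34, f(9)=55, f(10)=89, f(11)=144, f(12)=233, f(13)=377, f(14)=610, f(15)=987, f(16)=1597, f(17)=2584, f(18)=4181, f(19)=6765, f(20)=10946, f(21)=17711, f(22)=28657, f(23)=46368, f(24)=75025, f(25)=121393, f(26)=196418, f(27)=317811, f(28)=514229, f(29)=832040, f(30)=1346269, f(31)=2178309, f(32)=3524578, f(33)=5702887, f(34)=9227465, f(35)=14930352, f(36)=24157817, f(37)=39088169, f(38)=63245986, f(39)=102334155.

Final answer: 102334155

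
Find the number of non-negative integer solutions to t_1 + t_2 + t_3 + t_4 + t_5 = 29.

Stars and bars with 29 stars and 4 bars:
C(29+5-1, 5-1) = C(33,4).

Final answer: C(33,4) = 40920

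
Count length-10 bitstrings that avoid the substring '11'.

Let a(n) count valid strings. If the last bit is 0 the prefix is any valid string of length n-1; if it is 1 the string must end in 01 with a valid prefix of length n-2. So a(n) = a(n-1) + a(n-2), a(1)=2, a(2)=3.
Computing successive values: a(1)=2, a(2)=3, a(3)=5, a(4)=8, a(5)=13, a(6)=21, a(7)=34, a(8)=55, a(9)=89, a(10)=144.

Final answer: 144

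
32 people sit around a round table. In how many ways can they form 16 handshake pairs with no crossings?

This is counted by the nth Catalan number C_n. Here n = 32/2 = 16.
C_n = (2n)!/(n!(n+1)!), so C_{16} = 32!/(16! x 17!) = C(32,16)/17 = 601080390/17.

Final answer: C_{16} = 35357670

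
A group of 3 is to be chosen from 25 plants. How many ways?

C(25,3) = 25!/(3! x (25-3)!).

Final answer: C(25,3) = 2300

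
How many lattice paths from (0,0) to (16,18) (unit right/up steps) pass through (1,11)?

Paths (0,0)->(1,11): C(12,11) = 12.
Paths (1,11)->(16,18): C(22,7) = 170544.
By multiplication principle: 12 x 170544.

Final answer: 2046528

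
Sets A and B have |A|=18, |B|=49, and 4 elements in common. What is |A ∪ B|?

|A union B| = |A| + |B| - |A intersect B| = 18 + 49 - 4.

Final answer: 63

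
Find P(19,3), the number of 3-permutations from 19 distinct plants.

P(19,3) = 19!/(19-3)! = 19!/16!.

Final answer: P(19,3) = 5814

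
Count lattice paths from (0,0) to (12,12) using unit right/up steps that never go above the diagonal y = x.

Total monotonic paths to (12,12): C(24,12) = 2704156.
Reflecting each bad path at its first crossing gives a bijection with paths to (11,13): C(24,13) = 2496144.
Valid Dyck paths: 2704156 - 2496144.
(Equivalently, C_{12} = C(24,12)/13 = 2704156/13.)

Final answer: C_{12} = 208012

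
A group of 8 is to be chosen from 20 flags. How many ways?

C(20,8) = 20!/(8! x (20-8)!).

Final answer: C(20,8) = 125970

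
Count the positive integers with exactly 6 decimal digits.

The leading digit cannot be 0 (9 options); the other 5 digits can be anything (10 options each).
Total: 9 x 10^5.

Final answer: 900000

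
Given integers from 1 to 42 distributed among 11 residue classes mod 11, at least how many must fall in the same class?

By pigeonhole with 42 objects and 11 categories: ceiling(42/11).

Final answer: 4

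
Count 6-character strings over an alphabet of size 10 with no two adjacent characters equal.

First character: 10 choices. Each subsequent: 9 choices (must differ from the previous one).
Total: 10 x 9^5.

Final answer: 10 x 9^{5} = 590490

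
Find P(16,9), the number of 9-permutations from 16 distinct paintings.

P(16,9) = 16!/(16-9)! = 16!/7!.

Final answer: P(16,9) = 4151347200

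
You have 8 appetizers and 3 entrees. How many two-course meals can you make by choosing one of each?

By the multiplication principle: 8 x 3.

Final answer: 24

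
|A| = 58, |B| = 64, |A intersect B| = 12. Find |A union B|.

|A union B| = |A| + |B| - |A intersect B| = 58 + 64 - 12.

Final answer: 110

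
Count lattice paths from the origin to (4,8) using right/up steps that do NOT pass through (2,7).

Total paths to (4,8): C(12,8) = 495.
Paths through (2,7): C(9,7) x C(3,1) = 108.
Avoiding (2,7): 495 - 108.

Final answer: 387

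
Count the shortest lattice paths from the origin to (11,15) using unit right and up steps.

Each path has 11 right steps and 15 up steps in some order (26 steps total).
Choose which 15 of the 26 steps are up: C(26,15).

Final answer: C(26,15) = 7726160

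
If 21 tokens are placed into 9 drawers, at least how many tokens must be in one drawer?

By the pigeonhole principle: ceiling(21/9).

Final answer: 3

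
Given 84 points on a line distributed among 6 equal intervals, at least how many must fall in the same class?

By pigeonhole with 84 objects and 6 categories: ceiling(84/6).

Final answer: 14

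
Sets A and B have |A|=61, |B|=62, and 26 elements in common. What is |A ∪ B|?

|A union B| = |A| + |B| - |A intersect B| = 61 + 62 - 26.

Final answer: 97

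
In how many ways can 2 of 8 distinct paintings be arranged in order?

P(8,2) = 8!/(8-2)! = 8!/6!.

Final answer: P(8,2) = 56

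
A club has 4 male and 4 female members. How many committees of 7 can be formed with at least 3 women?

Sum over valid woman counts:
C(4,3)C(4,4) = 4
C(4,4)C(4,3) = 4
Total: 4 + 4.

Final answer: 8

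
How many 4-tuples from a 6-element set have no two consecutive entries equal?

First character: 6 choices. Each subsequent: 5 choices (must differ from the previous one).
Total: 6 x 5^3.

Final answer: 6 x 5^{3} = 750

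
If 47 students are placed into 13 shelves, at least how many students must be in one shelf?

By the pigeonhole principle: ceiling(47/13).

Final answer: 4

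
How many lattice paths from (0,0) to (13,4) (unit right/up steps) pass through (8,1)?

Paths (0,0)->(8,1): C(9,1) = 9.
Paths (8,1)->(13,4): C(8,3) = 56.
By multiplication principle: 9 x 56.

Final answer: 504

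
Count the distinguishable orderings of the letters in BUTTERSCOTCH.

Letters (B:1, C:2, E:1, H:1, O:1, R:1, S:1, T:3, U:1). Total letters: 12.
Permutations = 12!/(3! x 2!).

Final answer: 39916800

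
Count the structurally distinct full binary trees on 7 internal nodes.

The structures are counted by the Catalan number C_n. Here n = 7.
C_n = (2n)!/(n!(n+1)!), so C_{7} = 14!/(7! x 8!) = C(14,7)/8 = 3432/8.

Final answer: C_{7} = 429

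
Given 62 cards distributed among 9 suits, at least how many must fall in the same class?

By pigeonhole with 62 objects and 9 categories: ceiling(62/9).

Final answer: 7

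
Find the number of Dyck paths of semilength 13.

Total monotonic paths to (13,13): C(26,13) = 10400600.
A path is bad iff it touches y = x + 1; reflecting its initial segment maps bad paths bijectively onto all paths to (12,14), of which there are C(26,14) = 9657700.
Valid Dyck paths: 10400600 - 9657700.
(These counts are the Catalan numbers.)

Final answer: C_{13} = 742900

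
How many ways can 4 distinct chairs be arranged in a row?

The number of ways to arrange 4 distinct objects is 4!.

Final answer: 4! = 24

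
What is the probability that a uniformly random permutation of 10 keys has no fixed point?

Derangements satisfy D(n) = (n-1)(D(n-1) + D(n-2)), starting from D(0)=1, D(1)=0.
Building up: D(2)=1, D(3)=2, D(4)=9, D(5)=44, D(6)=265, D(7)=1854, D(8)=14833, D(9)=133496, D(10)=1334961.
Total arrangements: 10! = 3628800.
Probability = D(10)/10! = 16481/44800.

Final answer: D(10)/10! = 1334961/3628800 = 0.367879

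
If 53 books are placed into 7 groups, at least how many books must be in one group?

By the pigeonhole principle: ceiling(53/7).

Final answer: 8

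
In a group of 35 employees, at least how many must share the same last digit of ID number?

There are 10 possible values for last digit of ID number. With 35 employees and 10 categories, by pigeonhole: ceiling(35/10).

Final answer: 4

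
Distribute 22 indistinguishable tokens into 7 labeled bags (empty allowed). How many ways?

Stars and bars: C(n+k-1, k-1) = C(28,6).

Final answer: C(28,6) = 376740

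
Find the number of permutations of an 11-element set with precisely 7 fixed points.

Choose which 7 elements are fixed: C(11,7) = 330.
Derange the remaining 4 using D(j) = (j-1)(D(j-1) + D(j-2)), D(0)=1, D(1)=0: D(2)=1, D(3)=2, D(4)=9.
Total: 330 x 9.

Final answer: C(11,7) D(4) = 2970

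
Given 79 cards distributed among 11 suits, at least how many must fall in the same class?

By pigeonhole with 79 objects and 11 categories: ceiling(79/11).

Final answer: 8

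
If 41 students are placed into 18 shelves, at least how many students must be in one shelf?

By the pigeonhole principle: ceiling(41/18).

Final answer: 3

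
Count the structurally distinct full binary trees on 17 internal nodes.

This is counted by the nth Catalan number C_n. Here n = 17.
C_n = (2n)!/(n!(n+1)!), so C_{17} = 34!/(17! x 18!) = C(34,17)/18 = 2333606220/18.

Final answer: C_{17} = 129644790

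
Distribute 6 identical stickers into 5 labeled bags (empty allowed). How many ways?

Stars and bars: C(n+k-1, k-1) = C(10,4).

Final answer: C(10,4) = 210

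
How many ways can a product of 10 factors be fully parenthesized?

This is a standard Catalan-number count: the answer is C_n. Here n = 10 - 1 = 9.
C_n = C(2n,n) - C(2n,n+1), so C_{9} = C(18,9) - C(18,10) = 48620 - 43758.

Final answer: C_{9} = 4862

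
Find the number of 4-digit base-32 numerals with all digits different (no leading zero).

The leading digit has 31 choices (anything but zero); the next has 31 (anything but the first), then 30, and so on, one fewer each time.
Total: 31 x 31 x 30 x 29.

Final answer: 836070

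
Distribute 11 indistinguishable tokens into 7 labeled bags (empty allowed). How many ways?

Stars and bars: C(n+k-1, k-1) = C(17,6).

Final answer: C(17,6) = 12376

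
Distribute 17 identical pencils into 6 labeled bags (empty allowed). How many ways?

Stars and bars: C(n+k-1, k-1) = C(22,5).

Final answer: C(22,5) = 26334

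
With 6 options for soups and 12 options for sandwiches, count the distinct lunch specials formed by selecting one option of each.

By the multiplication principle: 6 x 12.

Final answer: 72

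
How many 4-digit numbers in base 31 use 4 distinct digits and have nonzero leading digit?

The leading digit has 30 choices (anything but zero); the next has 30 (anything but the first), then 29, and so on, one fewer each time.
Total: 30 x 30 x 29 x 28.

Final answer: 730800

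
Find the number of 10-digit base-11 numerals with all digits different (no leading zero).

The leading digit has 10 choices (anything but zero); the next has 10 (anything but the first), then 9, and so on, one fewer each time.
Total: 10 x 10 x 9 x 8 x 7 x 6 x 5 x 4 x 3 x 2.

Final answer: 36288000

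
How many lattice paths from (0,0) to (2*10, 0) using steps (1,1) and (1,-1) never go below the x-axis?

Total monotonic paths to (10,10): C(20,10) = 184756.
Reflecting each bad path at its first crossing gives a bijection with paths to (9,11): C(20,11) = 167960.
Valid Dyck paths: 184756 - 167960.
(Equivalently, C_{10} = C(20,10)/11 = 184756/11.)

Final answer: C_{10} = 16796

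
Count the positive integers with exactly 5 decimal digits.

These are the integers in [10^4, 10^5), so the count is 10^5 - 10^4 = 9 x 10^4.

Final answer: 90000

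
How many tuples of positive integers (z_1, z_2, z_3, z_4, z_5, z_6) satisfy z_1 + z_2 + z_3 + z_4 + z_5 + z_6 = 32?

Substitute z'_i = z_i - 1 (so z'_i >= 0). Then sum z'_i = 32 - 6 = 26.
Stars and bars: C(26+6-1, 6-1) = C(31,5).

Final answer: C(31,5) = 169911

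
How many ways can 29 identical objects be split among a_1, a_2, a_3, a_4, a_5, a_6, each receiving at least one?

Substitute a'_i = a_i - 1 (so a'_i >= 0). Then sum a'_i = 29 - 6 = 23.
Stars and bars: C(23+6-1, 6-1) = C(28,5).

Final answer: C(28,5) = 98280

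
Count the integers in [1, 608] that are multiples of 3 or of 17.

Multiples of 3: 202. Multiples of 17: 35. Of both (lcm=51): 11.
By inclusion-exclusion: 202 + 35 - 11.

Final answer: 226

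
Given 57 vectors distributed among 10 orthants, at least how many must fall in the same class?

By pigeonhole with 57 objects and 10 categories: ceiling(57/10).

Final answer: 6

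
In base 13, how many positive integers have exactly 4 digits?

In base 13, the leading digit has 12 choices (1..12); each of the remaining 3 digits has 13 choices.
Total: 12 x 13^3.

Final answer: 26364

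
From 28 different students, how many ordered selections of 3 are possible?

P(28,3) = 28!/(28-3)! = 28!/25!.

Final answer: P(28,3) = 19656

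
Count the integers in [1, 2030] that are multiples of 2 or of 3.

Multiples of 2: 1015. Multiples of 3: 676. Of both (lcm=6): 338.
By inclusion-exclusion: 1015 + 676 - 338.

Final answer: 1353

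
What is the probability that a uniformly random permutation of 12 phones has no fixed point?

Derangements satisfy D(n) = (n-1)(D(n-1) + D(n-2)), starting from D(0)=1, D(1)=0.
Building up: D(2)=1, D(3)=2, D(4)=9, D(5)=44, D(6)=265, D(7)=1854, D(8)=14833, D(9)=133496, D(10)=1334961, D(11)=14684570, D(12)=176214841.
Total arrangements: 12! = 479001600.
Probability = D(12)/12! = 16019531/43545600.

Final answer: D(12)/12! = 176214841/479001600 = 0.367879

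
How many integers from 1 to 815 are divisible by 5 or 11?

Multiples of 5: 163. Multiples of 11: 74. Of both (lcm=55): 14.
By inclusion-exclusion: 163 + 74 - 14.

Final answer: 223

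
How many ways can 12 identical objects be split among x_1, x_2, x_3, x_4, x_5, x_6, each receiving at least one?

Substitute x'_i = x_i - 1 (so x'_i >= 0). Then sum x'_i = 12 - 6 = 6.
Stars and bars: C(6+6-1, 6-1) = C(11,5).

Final answer: C(11,5) = 462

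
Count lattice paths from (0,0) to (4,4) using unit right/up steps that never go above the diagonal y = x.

Total monotonic paths to (4,4): C(8,4) = 70.
A path is bad iff it touches y = x + 1; reflecting its initial segment maps bad paths bijectively onto all paths to (3,5), of which there are C(8,5) = 56.
Valid Dyck paths: 70 - 56.
(Check: C(8,4) - C(8,5) = C(8,4)/5, the Catalan number C_{4}.)

Final answer: C_{4} = 14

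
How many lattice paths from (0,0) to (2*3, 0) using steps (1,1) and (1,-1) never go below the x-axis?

Total monotonic paths to (3,3): C(6,3) = 20.
Paths that cross above y=x (reflection bijection): C(6,4) = 15.
Valid Dyck paths: 20 - 15.
(Check: C(6,3) - C(6,4) = C(6,3)/4, the Catalan number C_{3}.)

Final answer: C_{3} = 5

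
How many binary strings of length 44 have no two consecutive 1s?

A valid string ends in 0 (append to any length-(n-1) valid string) or in 01 (append to any length-(n-2) valid string), so a(n) = a(n-1) + a(n-2) with a(1)=2, a(2)=3.
Iterating the recurrence: a(1)=2, a(2)=3, a(3)=5, a(4)=8, a(5)=13, a(6)=21, a(7)=34, a(8)=55, a(9)=89, a(10)=144, a(11)=233, a(12)=377, a(13)=610, a(14)=987, a(15)=1597, a(16)=2584, a(17)=4181, a(18)=6765, a(19)=10946, a(20)=17711, a(21)=28657, a(22)=46368, a(23)=75025, a(24)=121393, a(25)=196418, a(26)=317811, a(27)=514229, a(28)=832040, a(29)=1346269, a(30)=2178309, a(31)=3524578, a(32)=5702887, a(33)=9227465, a(34)=14930352, a(35)=24157817, a(36)=39088169, a(37)=63245986, a(38)=102334155, a(39)=165580141, a(40)=267914296, a(41)=433494437, a(42)=701408733, a(43)=1134903170, a(44)=1836311903.

Final answer: 1836311903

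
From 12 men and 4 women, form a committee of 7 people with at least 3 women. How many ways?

Sum over valid woman counts:
C(4,3)C(12,4) = 1980
C(4,4)C(12,3) = 220
Total: 1980 + 220.

Final answer: 2200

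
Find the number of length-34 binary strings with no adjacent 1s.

Let a(n) count valid strings. If the last bit is 0 the prefix is any valid string of length n-1; if it is 1 the string must end in 01 with a valid prefix of length n-2. So a(n) = a(n-1) + a(n-2), a(1)=2, a(2)=3.
Iterating the recurrence: a(1)=2, a(2)=3, a(3)=5, a(4)=8, a(5)=13, a(6)=21, a(7)=34, a(8)=55, a(9)=89, a(10)=144, a(11)=233, a(12)=377, a(13)=610, a(14)=987, a(15)=1597, a(16)=2584, a(17)=4181, a(18)=6765, a(19)=10946, a(20)=17711, a(21)=28657, a(22)=46368, a(23)=75025, a(24)=121393, a(25)=196418, a(26)=317811, a(27)=514229, a(28)=832040, a(29)=1346269, a(30)=2178309, a(31)=3524578, a(32)=5702887, a(33)=9227465, a(34)=14930352.

Final answer: 14930352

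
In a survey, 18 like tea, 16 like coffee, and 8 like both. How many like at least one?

|A union B| = |A| + |B| - |A intersect B| = 18 + 16 - 8.

Final answer: 26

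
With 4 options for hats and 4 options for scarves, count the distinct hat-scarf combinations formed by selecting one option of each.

By the multiplication principle: 4 x 4.

Final answer: 16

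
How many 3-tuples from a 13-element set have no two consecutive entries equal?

First character: 13 choices. Each subsequent: 12 choices (must differ from the previous one).
Total: 13 x 12^2.

Final answer: 13 x 12^{2} = 1872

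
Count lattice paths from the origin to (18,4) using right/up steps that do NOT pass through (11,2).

Total paths to (18,4): C(22,4) = 7315.
Paths through (11,2): C(13,2) x C(9,2) = 2808.
Avoiding (11,2): 7315 - 2808.

Final answer: 4507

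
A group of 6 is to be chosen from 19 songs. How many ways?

C(19,6) = 19!/(6! x 13!).

Final answer: \binom{19}{6} = 27132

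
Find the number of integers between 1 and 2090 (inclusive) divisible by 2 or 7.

Multiples of 2: 1045. Multiples of 7: 298. Of both (lcm=14): 149.
By inclusion-exclusion: 1045 + 298 - 149.

Final answer: 1194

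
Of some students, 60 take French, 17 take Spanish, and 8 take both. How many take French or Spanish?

|A union B| = |A| + |B| - |A intersect B| = 60 + 17 - 8.

Final answer: 69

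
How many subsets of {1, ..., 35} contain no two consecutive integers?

Let a(n) count such subsets of {1, ..., n}. Either n is excluded (a(n-1) ways) or n is included, forcing n-1 out (a(n-2) ways), so a(n) = a(n-1) + a(n-2) with a(1)=2, a(2)=3.
Computing successive values: a(1)=2, a(2)=3, a(3)=5, a(4)=8, a(5)=13, a(6)=21, a(7)=34, a(8)=55, a(9)=89, a(10)=144, a(11)=233, a(12)=377, a(13)=610, a(14)=987, a(15)=1597, a(16)=2584, a(17)=4181, a(18)=6765, a(19)=10946, a(20)=17711, a(21)=28657, a(22)=46368, a(23)=75025, a(24)=121393, a(25)=196418, a(26)=317811, a(27)=514229, a(28)=832040, a(29)=1346269, a(30)=2178309, a(31)=3524578, a(32)=5702887, a(33)=9227465, a(34)=14930352, a(35)=24157817.

Final answer: 24157817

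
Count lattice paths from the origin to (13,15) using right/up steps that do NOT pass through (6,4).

Total paths to (13,15): C(28,15) = 37442160.
Paths through (6,4): C(10,4) x C(18,11) = 6683040.
Avoiding (6,4): 37442160 - 6683040.

Final answer: 30759120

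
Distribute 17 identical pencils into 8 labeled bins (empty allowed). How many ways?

Stars and bars: C(n+k-1, k-1) = C(24,7).

Final answer: C(24,7) = 346104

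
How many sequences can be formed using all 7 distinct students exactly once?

The number of ways to arrange 7 distinct objects is 7!.

Final answer: 7! = 5040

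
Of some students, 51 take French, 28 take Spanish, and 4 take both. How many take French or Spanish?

|A union B| = |A| + |B| - |A intersect B| = 51 + 28 - 4.

Final answer: 75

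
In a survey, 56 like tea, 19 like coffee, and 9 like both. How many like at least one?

|A union B| = |A| + |B| - |A intersect B| = 56 + 19 - 9.

Final answer: 66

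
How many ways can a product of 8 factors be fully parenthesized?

This is counted by the nth Catalan number C_n. Here n = 8 - 1 = 7.
C_n = (2n)!/(n!(n+1)!), so C_{7} = 14!/(7! x 8!) = C(14,7)/8 = 3432/8.

Final answer: C_{7} = 429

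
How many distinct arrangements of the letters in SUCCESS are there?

Letters (C:2, E:1, S:3, U:1). Total letters: 7.
Permutations = 7!/(3! x 2!).

Final answer: 420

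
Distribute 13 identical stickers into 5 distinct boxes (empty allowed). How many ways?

Stars and bars: C(n+k-1, k-1) = C(17,4).

Final answer: C(17,4) = 2380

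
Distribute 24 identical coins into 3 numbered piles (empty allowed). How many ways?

Stars and bars: C(n+k-1, k-1) = C(26,2).

Final answer: C(26,2) = 325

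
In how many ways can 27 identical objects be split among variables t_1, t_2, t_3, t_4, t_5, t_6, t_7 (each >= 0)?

Stars and bars with 27 stars and 6 bars:
C(27+7-1, 7-1) = C(33,6).

Final answer: C(33,6) = 1107568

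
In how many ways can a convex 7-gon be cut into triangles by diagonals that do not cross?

This is counted by the nth Catalan number C_n. Here n = 7 - 2 = 5.
C_n = (2n)!/(n!(n+1)!), so C_{5} = 10!/(5! x 6!) = C(10,5)/6 = 252/6.

Final answer: C_{5} = 42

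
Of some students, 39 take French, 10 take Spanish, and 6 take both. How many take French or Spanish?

|A union B| = |A| + |B| - |A intersect B| = 39 + 10 - 6.

Final answer: 43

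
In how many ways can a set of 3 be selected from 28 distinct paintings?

C(28,3) = 28!/(3! x 25!).

Final answer: \binom{28}{3} = 3276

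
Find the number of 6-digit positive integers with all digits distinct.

First digit: 9 (not 0). Second: 9 (not first). Third: 8, etc.
Total: 9 x 9 x 8 x 7 x 6 x 5.

Final answer: 136080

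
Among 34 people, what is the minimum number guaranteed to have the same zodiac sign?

There are 12 possible values for zodiac sign. With 34 people and 12 categories, by pigeonhole: ceiling(34/12).

Final answer: 3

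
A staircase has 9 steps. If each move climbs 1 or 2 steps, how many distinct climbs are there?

Let f(n) count the ways. The last step is size 1 or 2, so f(n) = f(n-1) + f(n-2) with f(1)=1, f(2)=2.
Iterating the recurrence: f(1)=1, f(2)=2, f(3)=3, f(4)=5, f(5)=8, f(6)=13, f(7)=21, f(8)=34, f(9)=55.

Final answer: 55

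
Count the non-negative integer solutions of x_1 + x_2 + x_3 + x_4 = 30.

Stars and bars with 30 stars and 3 bars:
C(30+4-1, 4-1) = C(33,3).

Final answer: C(33,3) = 5456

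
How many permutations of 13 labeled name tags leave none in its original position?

D(n) = (n-1)(D(n-1) + D(n-2)), D(0)=1, D(1)=0.
D(2) = 1 x (0 + 1) = 1
D(3) = 2 x (1 + 0) = 2
D(4) = 3 x (2 + 1) = 9
D(5) = 4 x (9 + 2) = 44
D(6) = 5 x (44 + 9) = 265
D(7) = 6 x (265 + 44) = 1854
D(8) = 7 x (1854 + 265) = 14833
D(9) = 8 x (14833 + 1854) = 133496
D(10) = 9 x (133496 + 14833) = 1334961
D(11) = 10 x (1334961 + 133496) = 14684570
D(12) = 11 x (14684570 + 1334961) = 176214841
D(13) = 12 x (D(12) + D(11)) = 12 x (176214841 + 14684570)

Final answer: D(13) = 2290792932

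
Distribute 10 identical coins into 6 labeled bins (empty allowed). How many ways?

Stars and bars: C(n+k-1, k-1) = C(15,5).

Final answer: C(15,5) = 3003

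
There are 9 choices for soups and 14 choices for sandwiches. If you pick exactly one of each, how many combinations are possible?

By the multiplication principle: 9 x 14.

Final answer: 126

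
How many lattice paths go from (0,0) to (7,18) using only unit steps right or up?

Each path has 7 right steps and 18 up steps in some order (25 steps total).
Choose which 18 of the 25 steps are up: C(25,18).

Final answer: C(25,18) = 480700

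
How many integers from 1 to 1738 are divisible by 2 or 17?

Multiples of 2: 869. Multiples of 17: 102. Of both (lcm=34): 51.
By inclusion-exclusion: 869 + 102 - 51.

Final answer: 920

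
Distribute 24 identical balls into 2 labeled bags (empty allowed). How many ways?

Stars and bars: C(n+k-1, k-1) = C(25,1).

Final answer: C(25,1) = 25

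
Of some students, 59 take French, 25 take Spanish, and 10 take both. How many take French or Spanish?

|A union B| = |A| + |B| - |A intersect B| = 59 + 25 - 10.

Final answer: 74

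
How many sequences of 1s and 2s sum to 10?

Let f(n) count the ways. The last step is size 1 or 2, so f(n) = f(n-1) + f(n-2) with f(1)=1, f(2)=2.
Iterating the recurrence: f(1)=1, f(2)=2, f(3)=3, f(4)=5, f(5)=8, f(6)=13, f(7)=21, f(8)=34, f(9)=55, f(10)=89.

Final answer: 89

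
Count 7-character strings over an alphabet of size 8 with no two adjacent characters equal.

First character: 8 choices. Each subsequent: 7 choices (must differ from the previous one).
Total: 8 x 7^6.

Final answer: 8 x 7^{6} = 941192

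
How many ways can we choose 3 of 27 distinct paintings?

C(27,3) = 27!/(3! x 24!).

Final answer: \binom{27}{3} = 2925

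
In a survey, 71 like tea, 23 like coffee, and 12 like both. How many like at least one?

|A union B| = |A| + |B| - |A intersect B| = 71 + 23 - 12.

Final answer: 82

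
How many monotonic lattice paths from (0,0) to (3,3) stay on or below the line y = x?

Total monotonic paths to (3,3): C(6,3) = 20.
Reflecting each bad path at its first crossing gives a bijection with paths to (2,4): C(6,4) = 15.
Valid Dyck paths: 20 - 15.
(Check: C(6,3) - C(6,4) = C(6,3)/4, the Catalan number C_{3}.)

Final answer: C_{3} = 5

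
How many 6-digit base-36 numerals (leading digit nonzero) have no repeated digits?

First digit: 35 (nonzero). Second: 35 (not first). Third: 34, etc.
Total: 35 x 35 x 34 x 33 x 32 x 31.

Final answer: 1363454400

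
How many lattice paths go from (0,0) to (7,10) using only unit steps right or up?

Each path has 7 right steps and 10 up steps in some order (17 steps total).
Choose which 10 of the 17 steps are up: C(17,10).

Final answer: C(17,10) = 19448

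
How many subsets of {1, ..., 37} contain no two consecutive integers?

Let a(n) count such subsets of {1, ..., n}. Either n is excluded (a(n-1) ways) or n is included, forcing n-1 out (a(n-2) ways), so a(n) = a(n-1) + a(n-2) with a(1)=2, a(2)=3.
Iterating the recurrence: a(1)=2, a(2)=3, a(3)=5, a(4)=8, a(5)=13, a(6)=21, a(7)=34, a(8)=55, a(9)=89, a(10)=144, a(11)=233, a(12)=377, a(13)=610, a(14)=987, a(15)=1597, a(16)=2584, a(17)=4181, a(18)=6765, a(19)=10946, a(20)=17711, a(21)=28657, a(22)=46368, a(23)=75025, a(24)=121393, a(25)=196418, a(26)=317811, a(27)=514229, a(28)=832040, a(29)=1346269, a(30)=2178309, a(31)=3524578, a(32)=5702887, a(33)=9227465, a(34)=14930352, a(35)=24157817, a(36)=39088169, a(37)=63245986.

Final answer: 63245986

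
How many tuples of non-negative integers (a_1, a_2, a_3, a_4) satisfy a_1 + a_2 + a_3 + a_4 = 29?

Stars and bars with 29 stars and 3 bars:
C(29+4-1, 4-1) = C(32,3).

Final answer: C(32,3) = 4960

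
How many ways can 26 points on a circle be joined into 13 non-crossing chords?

This is a standard Catalan-number count: the answer is C_n. Here n = 26/2 = 13.
Using C_0 = 1 and C_(k+1) = C_k x 2(2k+1)/(k+2), build up term by term: C_1=1, C_2=2, C_3=5, C_4=14, C_5=42, C_6=132, C_7=429, C_8=1430, C_9=4862, C_10=16796, C_11=58786, C_12=208012, C_13=742900.

Final answer: C_{13} = 742900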